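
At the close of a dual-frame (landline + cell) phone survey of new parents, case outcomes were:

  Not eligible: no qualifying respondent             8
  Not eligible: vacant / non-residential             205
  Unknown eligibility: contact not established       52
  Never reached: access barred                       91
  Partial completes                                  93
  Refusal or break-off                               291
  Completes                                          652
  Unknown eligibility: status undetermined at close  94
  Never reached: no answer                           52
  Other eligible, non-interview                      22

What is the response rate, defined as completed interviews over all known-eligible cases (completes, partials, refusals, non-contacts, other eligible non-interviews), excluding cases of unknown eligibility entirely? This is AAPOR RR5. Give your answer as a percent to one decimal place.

54.3%

Never reached = 52 + 91 = 143
Unknown eligibility = 52 + 94 = 146
Out of scope = 8 + 205 = 213
Top: 652
Denom: 652 + 93 + 291 + 143 + 22 = 1201
RR5 = 652 / 1201 = 0.5429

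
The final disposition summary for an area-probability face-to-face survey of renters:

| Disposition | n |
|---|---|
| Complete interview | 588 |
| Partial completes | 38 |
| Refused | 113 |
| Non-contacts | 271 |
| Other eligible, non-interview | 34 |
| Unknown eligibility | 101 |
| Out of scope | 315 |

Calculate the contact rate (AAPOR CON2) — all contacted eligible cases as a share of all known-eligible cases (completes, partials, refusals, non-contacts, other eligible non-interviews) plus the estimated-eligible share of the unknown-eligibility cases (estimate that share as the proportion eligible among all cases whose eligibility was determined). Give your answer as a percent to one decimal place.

68.9%

Num: 588 + 38 + 113 + 34 = 773
Determined eligible: 588 + 38 + 113 + 271 + 34 = 1044
e = 1044 / (1044 + 315) = 1044 / 1359 = 0.7682
e × U: 0.7682 × 101 = 77.59
Base: 1044 + 77.59 = 1121.59
CON2 = 773 / 1121.59 = 0.6892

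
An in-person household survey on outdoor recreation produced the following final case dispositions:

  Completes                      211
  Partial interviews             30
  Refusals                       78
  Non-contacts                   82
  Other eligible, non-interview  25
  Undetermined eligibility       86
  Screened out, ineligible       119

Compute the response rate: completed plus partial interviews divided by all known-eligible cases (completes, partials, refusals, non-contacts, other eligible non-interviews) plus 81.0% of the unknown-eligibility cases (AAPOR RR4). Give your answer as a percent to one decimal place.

48.6%

Top: 211 + 30 = 241
Known eligible: 211 + 30 + 78 + 82 + 25 = 426
Eligible share of unknowns: 0.8100 × 86 = 69.66
Denom: 426 + 69.66 = 495.66
RR4 = 241 / 495.66 = 0.4862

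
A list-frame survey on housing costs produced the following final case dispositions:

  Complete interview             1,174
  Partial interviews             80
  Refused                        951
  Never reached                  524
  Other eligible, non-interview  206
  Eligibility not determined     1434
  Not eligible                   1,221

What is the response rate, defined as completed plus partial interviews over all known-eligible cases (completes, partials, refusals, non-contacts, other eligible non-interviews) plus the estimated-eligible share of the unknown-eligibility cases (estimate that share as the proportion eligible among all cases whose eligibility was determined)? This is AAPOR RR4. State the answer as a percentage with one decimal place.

31.8%

Numerator = 1174 + 80 = 1254
Known eligible = 1174 + 80 + 951 + 524 + 206 = 2935
e = 2935 / (2935 + 1221) = 2935 / 4156 = 0.7062
Estimated eligible among unknowns = 0.7062 × 1434 = 1012.69
Base = 2935 + 1012.69 = 3947.69
RR4 = 1254 / 3947.69 = 0.3177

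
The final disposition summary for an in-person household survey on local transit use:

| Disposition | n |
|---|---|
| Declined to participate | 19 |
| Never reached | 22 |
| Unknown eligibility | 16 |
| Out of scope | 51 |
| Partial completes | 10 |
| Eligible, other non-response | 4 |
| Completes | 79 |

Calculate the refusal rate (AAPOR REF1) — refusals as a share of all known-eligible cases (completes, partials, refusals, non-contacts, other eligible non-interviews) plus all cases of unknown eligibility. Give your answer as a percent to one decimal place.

Num → 19
Denom → 79 + 10 + 19 + 22 + 4 + 16 = 150
REF1 = 19 / 150 = 0.1267

12.7%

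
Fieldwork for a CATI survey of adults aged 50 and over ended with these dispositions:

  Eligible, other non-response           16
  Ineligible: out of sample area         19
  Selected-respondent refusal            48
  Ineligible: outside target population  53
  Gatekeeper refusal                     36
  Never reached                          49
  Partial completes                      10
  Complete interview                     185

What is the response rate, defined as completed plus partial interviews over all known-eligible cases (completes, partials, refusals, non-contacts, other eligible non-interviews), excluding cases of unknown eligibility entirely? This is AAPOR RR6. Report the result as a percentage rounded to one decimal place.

Refusals = 36 + 48 = 84
Ineligible = 53 + 19 = 72
Top → 185 + 10 = 195
Base → 185 + 10 + 84 + 49 + 16 = 344
RR6 = 195 / 344 = 0.5669

56.7%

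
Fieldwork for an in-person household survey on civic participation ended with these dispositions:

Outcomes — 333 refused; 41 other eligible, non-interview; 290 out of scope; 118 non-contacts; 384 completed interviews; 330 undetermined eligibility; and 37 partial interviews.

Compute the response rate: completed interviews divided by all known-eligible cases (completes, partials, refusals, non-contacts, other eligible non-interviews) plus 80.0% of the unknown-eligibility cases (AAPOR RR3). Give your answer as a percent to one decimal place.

32.6%

Num → 384
Known eligible → 384 + 37 + 333 + 118 + 41 = 913
Eligible share of unknowns → 0.8000 × 330 = 264.00
Base → 913 + 264.00 = 1177.00
RR3 = 384 / 1177.00 = 0.3263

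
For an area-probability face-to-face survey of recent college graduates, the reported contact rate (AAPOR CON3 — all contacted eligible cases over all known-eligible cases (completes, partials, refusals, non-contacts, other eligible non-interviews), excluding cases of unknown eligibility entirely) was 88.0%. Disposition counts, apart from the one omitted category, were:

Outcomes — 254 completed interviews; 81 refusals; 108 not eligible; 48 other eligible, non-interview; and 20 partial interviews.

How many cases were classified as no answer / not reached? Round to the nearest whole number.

55

Num = 254 + 20 + 81 + 48 = 403
CON3 = 403 / D = 0.880
D = 403 / 0.880 = 458.0
Rest of base = 403
no answer / not reached = 458.0 − 403 ≈ 55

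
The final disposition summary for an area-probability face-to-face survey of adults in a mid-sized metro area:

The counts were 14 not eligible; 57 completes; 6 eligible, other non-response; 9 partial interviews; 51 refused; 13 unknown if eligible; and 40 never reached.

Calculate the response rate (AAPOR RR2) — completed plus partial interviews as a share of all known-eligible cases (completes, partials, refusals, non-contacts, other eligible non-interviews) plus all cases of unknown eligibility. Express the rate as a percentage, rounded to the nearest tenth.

Num = 57 + 9 = 66
Denominator = 57 + 9 + 51 + 40 + 6 + 13 = 176
RR2 = 66 / 176 = 0.3750

37.5%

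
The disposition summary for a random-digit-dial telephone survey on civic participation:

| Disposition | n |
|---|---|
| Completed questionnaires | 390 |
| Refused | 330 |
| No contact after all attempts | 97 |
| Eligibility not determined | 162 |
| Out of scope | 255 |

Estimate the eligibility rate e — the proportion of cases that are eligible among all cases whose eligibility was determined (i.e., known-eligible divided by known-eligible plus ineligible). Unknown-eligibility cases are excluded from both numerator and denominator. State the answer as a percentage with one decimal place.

Known eligible: 390 + 330 + 97 = 817
e = 817 / (817 + 255) = 817 / 1072 = 0.7621

76.2%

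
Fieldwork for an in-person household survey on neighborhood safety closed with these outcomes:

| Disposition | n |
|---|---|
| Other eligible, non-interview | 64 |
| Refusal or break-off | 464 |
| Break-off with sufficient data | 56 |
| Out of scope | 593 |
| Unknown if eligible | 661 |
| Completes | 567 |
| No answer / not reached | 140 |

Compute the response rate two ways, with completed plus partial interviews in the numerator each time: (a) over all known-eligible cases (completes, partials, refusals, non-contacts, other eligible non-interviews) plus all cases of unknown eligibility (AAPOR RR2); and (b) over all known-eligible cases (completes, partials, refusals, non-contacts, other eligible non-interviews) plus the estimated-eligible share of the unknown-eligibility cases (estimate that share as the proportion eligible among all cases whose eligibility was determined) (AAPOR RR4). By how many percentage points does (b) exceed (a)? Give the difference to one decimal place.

3.8

Top → 567 + 56 = 623
Denominator → 567 + 56 + 464 + 140 + 64 + 661 = 1952
RR2 = 623 / 1952 = 0.3192
Determined eligible → 567 + 56 + 464 + 140 + 64 = 1291
e = 1291 / (1291 + 593) = 1291 / 1884 = 0.6852
Estimated eligible among unknowns → 0.6852 × 661 = 452.92
Denominator → 1291 + 452.92 = 1743.92
RR4 = 623 / 1743.92 = 0.3572
Difference = 35.72 − 31.92 = 3.80 percentage points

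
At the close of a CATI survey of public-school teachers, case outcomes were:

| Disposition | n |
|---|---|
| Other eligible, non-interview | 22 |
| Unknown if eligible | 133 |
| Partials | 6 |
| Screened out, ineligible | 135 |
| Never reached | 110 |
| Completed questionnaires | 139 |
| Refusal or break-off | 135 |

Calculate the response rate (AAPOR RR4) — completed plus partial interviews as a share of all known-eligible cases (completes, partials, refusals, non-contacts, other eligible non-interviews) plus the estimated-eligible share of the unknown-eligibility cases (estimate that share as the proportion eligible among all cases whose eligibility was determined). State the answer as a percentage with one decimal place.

28.3%

Top: 139 + 6 = 145
Known eligible: 139 + 6 + 135 + 110 + 22 = 412
e = 412 / (412 + 135) = 412 / 547 = 0.7532
Estimated eligible among unknowns: 0.7532 × 133 = 100.18
Base: 412 + 100.18 = 512.18
RR4 = 145 / 512.18 = 0.2831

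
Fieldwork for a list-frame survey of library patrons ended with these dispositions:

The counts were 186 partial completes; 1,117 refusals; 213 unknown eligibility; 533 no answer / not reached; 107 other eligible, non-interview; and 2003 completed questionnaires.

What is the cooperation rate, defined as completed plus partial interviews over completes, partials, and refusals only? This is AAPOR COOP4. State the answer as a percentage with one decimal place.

Num: 2003 + 186 = 2189
Base: 2003 + 186 + 1117 = 3306
COOP4 = 2189 / 3306 = 0.6621

66.2%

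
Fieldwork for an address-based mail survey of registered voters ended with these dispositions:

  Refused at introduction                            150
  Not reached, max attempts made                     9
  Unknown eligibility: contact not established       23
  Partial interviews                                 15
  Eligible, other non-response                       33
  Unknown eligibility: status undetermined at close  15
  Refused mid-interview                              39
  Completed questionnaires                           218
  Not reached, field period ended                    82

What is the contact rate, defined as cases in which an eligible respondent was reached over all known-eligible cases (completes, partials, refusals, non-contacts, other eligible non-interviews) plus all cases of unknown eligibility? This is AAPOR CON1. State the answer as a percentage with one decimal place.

77.9%

Refused = 150 + 39 = 189
No contact after all attempts = 82 + 9 = 91
Unknown if eligible = 23 + 15 = 38
Numerator → 218 + 15 + 189 + 33 = 455
Base → 218 + 15 + 189 + 91 + 33 + 38 = 584
CON1 = 455 / 584 = 0.7791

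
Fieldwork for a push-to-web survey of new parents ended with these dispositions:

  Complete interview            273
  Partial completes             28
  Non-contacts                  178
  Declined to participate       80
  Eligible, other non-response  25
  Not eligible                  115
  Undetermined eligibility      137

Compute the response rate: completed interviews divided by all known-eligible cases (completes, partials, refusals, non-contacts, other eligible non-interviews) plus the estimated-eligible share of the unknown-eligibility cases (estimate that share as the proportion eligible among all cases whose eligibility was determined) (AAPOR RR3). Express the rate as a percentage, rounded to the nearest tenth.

39.1%

Numerator = 273
Known eligible = 273 + 28 + 80 + 178 + 25 = 584
e = 584 / (584 + 115) = 584 / 699 = 0.8355
e × U = 0.8355 × 137 = 114.46
Base = 584 + 114.46 = 698.46
RR3 = 273 / 698.46 = 0.3909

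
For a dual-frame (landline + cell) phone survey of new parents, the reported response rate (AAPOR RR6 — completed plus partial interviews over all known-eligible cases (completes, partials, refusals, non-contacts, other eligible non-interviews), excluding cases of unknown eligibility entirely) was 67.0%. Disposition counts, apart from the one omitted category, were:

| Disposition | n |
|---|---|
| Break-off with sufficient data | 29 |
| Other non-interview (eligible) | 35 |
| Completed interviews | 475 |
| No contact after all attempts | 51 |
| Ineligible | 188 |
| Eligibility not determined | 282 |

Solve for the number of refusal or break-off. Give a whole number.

162

Num: 475 + 29 = 504
RR6 = 504 / D = 0.670
D = 504 / 0.670 = 752.2
Rest of base = 590
refusal or break-off = 752.2 − 590 ≈ 162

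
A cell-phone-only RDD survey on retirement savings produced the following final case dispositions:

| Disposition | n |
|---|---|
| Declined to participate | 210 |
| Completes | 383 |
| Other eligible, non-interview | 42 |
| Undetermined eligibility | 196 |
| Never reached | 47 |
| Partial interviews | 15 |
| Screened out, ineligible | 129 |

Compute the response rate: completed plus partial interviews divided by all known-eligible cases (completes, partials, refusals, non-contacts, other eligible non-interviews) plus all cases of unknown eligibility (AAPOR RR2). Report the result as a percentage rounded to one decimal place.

44.6%

Num: 383 + 15 = 398
Base: 383 + 15 + 210 + 47 + 42 + 196 = 893
RR2 = 398 / 893 = 0.4457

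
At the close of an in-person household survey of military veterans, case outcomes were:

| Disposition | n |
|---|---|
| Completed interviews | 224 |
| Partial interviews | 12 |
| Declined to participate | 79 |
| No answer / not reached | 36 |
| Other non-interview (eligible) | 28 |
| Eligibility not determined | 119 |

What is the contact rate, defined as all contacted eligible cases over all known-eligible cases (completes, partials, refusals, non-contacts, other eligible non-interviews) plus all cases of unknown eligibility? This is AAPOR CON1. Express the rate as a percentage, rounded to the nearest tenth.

68.9%

Top: 224 + 12 + 79 + 28 = 343
Denominator: 224 + 12 + 79 + 36 + 28 + 119 = 498
CON1 = 343 / 498 = 0.6888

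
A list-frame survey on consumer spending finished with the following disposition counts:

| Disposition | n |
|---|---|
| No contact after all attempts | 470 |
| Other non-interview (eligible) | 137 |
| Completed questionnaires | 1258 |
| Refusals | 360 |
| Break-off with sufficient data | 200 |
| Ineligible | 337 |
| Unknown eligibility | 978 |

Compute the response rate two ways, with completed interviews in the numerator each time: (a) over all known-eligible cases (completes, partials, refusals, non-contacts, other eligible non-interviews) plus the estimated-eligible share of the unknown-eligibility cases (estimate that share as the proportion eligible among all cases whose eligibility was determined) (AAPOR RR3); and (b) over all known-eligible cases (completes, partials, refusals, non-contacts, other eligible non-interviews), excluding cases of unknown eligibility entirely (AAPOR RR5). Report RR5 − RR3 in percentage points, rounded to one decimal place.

Numerator = 1258
Known eligible = 1258 + 200 + 360 + 470 + 137 = 2425
e = 2425 / (2425 + 337) = 2425 / 2762 = 0.8780
e × U = 0.8780 × 978 = 858.68
Base = 2425 + 858.68 = 3283.68
RR3 = 1258 / 3283.68 = 0.3831
Base = 1258 + 200 + 360 + 470 + 137 = 2425
RR5 = 1258 / 2425 = 0.5188
Difference = 51.88 − 38.31 = 13.57 percentage points

13.6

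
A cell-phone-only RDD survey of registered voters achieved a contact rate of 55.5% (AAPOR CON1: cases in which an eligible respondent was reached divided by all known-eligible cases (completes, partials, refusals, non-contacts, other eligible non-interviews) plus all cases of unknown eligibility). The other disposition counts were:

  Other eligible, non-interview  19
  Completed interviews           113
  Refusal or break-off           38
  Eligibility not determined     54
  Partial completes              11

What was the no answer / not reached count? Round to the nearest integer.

Num = 113 + 11 + 38 + 19 = 181
CON1 = 181 / D = 0.555
D = 181 / 0.555 = 326.1
Other denominator terms total 235
no answer / not reached = 326.1 − 235 ≈ 91

91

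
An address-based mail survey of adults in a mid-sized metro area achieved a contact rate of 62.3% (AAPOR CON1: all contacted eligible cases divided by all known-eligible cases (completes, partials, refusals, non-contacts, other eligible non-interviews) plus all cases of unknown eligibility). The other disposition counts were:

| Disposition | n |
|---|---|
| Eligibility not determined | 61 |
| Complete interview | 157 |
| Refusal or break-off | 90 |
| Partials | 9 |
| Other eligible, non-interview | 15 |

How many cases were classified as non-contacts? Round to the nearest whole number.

Top: 157 + 9 + 90 + 15 = 271
CON1 = 271 / D = 0.623
D = 271 / 0.623 = 435.0
Other denominator terms total 332
non-contacts = 435.0 − 332 ≈ 103

103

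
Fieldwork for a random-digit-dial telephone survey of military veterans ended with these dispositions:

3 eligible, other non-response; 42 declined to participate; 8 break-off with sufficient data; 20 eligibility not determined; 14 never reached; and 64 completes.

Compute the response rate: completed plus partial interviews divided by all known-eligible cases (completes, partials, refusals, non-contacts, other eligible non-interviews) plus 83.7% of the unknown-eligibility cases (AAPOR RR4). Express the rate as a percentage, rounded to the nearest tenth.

48.7%

Num → 64 + 8 = 72
Eligible (known) → 64 + 8 + 42 + 14 + 3 = 131
e × U → 0.8370 × 20 = 16.74
Base → 131 + 16.74 = 147.74
RR4 = 72 / 147.74 = 0.4873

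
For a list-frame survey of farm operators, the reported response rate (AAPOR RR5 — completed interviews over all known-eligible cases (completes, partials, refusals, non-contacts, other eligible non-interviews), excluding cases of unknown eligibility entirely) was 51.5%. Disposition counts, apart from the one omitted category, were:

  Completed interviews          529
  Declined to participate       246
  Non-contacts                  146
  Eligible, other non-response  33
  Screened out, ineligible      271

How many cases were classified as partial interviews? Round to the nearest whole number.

73

RR5 = 529 / D = 0.515
D = 529 / 0.515 = 1027.2
Other denominator terms total 954
partial interviews = 1027.2 − 954 ≈ 73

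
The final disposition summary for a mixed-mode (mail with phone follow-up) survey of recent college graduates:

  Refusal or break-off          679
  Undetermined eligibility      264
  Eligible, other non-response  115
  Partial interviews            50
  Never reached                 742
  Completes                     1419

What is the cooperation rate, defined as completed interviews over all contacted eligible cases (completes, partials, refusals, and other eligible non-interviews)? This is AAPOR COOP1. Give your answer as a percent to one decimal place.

62.7%

Num = 1419
Base = 1419 + 50 + 679 + 115 = 2263
COOP1 = 1419 / 2263 = 0.6270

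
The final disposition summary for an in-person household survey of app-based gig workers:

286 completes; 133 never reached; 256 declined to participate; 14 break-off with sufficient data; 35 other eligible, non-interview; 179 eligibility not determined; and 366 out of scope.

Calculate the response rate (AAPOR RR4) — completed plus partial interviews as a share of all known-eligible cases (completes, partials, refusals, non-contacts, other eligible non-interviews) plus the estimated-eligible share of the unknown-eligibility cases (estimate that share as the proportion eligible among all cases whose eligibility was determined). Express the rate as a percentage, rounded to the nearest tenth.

Numerator → 286 + 14 = 300
Eligible (known) → 286 + 14 + 256 + 133 + 35 = 724
e = 724 / (724 + 366) = 724 / 1090 = 0.6642
e × U → 0.6642 × 179 = 118.89
Denom → 724 + 118.89 = 842.89
RR4 = 300 / 842.89 = 0.3559

35.6%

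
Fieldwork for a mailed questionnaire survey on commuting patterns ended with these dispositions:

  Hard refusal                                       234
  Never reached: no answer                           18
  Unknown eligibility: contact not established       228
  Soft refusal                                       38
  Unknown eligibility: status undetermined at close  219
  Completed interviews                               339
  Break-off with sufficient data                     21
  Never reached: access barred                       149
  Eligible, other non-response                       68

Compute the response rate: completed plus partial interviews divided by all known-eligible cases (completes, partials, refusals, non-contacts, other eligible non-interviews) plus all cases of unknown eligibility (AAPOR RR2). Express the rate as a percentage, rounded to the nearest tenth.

Declined to participate = 234 + 38 = 272
No answer / not reached = 18 + 149 = 167
Undetermined eligibility = 228 + 219 = 447
Numerator: 339 + 21 = 360
Denominator: 339 + 21 + 272 + 167 + 68 + 447 = 1314
RR2 = 360 / 1314 = 0.2740

27.4%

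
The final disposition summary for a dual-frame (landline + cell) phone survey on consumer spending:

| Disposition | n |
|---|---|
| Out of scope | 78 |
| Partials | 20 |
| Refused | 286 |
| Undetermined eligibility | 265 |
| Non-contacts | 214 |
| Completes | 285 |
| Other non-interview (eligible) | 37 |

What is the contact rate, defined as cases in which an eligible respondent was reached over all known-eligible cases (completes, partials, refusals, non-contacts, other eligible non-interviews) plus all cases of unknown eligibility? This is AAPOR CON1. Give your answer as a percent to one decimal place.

56.7%

Num: 285 + 20 + 286 + 37 = 628
Denom: 285 + 20 + 286 + 214 + 37 + 265 = 1107
CON1 = 628 / 1107 = 0.5673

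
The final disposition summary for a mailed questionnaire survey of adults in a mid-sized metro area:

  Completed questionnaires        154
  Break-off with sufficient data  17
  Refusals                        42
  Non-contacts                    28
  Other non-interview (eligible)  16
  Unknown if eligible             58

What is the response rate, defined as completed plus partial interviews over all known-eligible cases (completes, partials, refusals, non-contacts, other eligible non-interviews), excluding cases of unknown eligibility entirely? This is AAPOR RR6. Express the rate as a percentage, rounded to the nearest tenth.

Numerator → 154 + 17 = 171
Denominator → 154 + 17 + 42 + 28 + 16 = 257
RR6 = 171 / 257 = 0.6654

66.5%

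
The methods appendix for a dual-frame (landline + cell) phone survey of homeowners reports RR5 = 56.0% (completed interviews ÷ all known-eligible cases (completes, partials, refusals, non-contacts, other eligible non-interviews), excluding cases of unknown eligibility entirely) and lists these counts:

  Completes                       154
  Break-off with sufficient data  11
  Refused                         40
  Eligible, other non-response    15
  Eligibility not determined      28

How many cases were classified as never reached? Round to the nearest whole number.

RR5 = 154 / D = 0.560
D = 154 / 0.560 = 275.0
Other denominator terms total 220
never reached = 275.0 − 220 ≈ 55

55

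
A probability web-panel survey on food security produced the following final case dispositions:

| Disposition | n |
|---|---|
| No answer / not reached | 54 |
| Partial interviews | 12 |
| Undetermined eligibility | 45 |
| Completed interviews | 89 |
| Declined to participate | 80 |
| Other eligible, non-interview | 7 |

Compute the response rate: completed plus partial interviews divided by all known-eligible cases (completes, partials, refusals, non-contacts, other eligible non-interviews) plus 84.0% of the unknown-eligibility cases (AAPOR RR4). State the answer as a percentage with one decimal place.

Num: 89 + 12 = 101
Known eligible: 89 + 12 + 80 + 54 + 7 = 242
Estimated eligible among unknowns: 0.8400 × 45 = 37.80
Denominator: 242 + 37.80 = 279.80
RR4 = 101 / 279.80 = 0.3610

36.1%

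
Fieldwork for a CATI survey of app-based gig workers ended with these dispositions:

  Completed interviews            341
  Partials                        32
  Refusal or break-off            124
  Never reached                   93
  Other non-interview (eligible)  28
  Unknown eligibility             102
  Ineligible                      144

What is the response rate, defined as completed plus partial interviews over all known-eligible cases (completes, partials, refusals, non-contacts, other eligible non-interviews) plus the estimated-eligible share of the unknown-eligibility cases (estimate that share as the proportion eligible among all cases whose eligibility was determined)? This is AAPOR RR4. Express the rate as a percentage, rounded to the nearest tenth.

53.2%

Num → 341 + 32 = 373
Determined eligible → 341 + 32 + 124 + 93 + 28 = 618
e = 618 / (618 + 144) = 618 / 762 = 0.8110
e × U → 0.8110 × 102 = 82.72
Base → 618 + 82.72 = 700.72
RR4 = 373 / 700.72 = 0.5323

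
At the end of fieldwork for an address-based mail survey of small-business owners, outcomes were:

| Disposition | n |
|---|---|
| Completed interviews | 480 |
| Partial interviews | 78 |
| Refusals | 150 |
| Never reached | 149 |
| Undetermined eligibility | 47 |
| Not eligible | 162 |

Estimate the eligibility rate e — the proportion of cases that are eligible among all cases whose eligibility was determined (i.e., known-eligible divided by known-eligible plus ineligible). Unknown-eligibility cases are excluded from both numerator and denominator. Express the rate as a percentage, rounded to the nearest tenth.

Determined eligible → 480 + 78 + 150 + 149 = 857
e = 857 / (857 + 162) = 857 / 1019 = 0.8410

84.1%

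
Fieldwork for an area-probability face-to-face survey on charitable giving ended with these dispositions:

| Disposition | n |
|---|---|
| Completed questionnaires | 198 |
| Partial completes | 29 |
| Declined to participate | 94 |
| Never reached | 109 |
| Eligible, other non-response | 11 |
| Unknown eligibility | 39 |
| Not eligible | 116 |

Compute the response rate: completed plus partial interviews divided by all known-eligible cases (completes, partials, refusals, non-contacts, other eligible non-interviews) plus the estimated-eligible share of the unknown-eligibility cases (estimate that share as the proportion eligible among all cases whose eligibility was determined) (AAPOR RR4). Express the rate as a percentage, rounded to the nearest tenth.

Numerator: 198 + 29 = 227
Known eligible: 198 + 29 + 94 + 109 + 11 = 441
e = 441 / (441 + 116) = 441 / 557 = 0.7917
e × U: 0.7917 × 39 = 30.88
Denominator: 441 + 30.88 = 471.88
RR4 = 227 / 471.88 = 0.4811

48.1%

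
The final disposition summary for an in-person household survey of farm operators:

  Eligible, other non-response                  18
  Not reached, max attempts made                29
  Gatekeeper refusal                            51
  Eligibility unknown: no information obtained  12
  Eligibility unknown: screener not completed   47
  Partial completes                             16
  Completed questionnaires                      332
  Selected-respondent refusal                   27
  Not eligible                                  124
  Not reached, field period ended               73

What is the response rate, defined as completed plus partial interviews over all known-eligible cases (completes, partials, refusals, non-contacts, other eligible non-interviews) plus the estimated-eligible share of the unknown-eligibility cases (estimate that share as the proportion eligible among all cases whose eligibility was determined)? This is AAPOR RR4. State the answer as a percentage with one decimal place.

Declined to participate = 51 + 27 = 78
No answer / not reached = 73 + 29 = 102
Unknown eligibility = 47 + 12 = 59
Top: 332 + 16 = 348
Known eligible: 332 + 16 + 78 + 102 + 18 = 546
e = 546 / (546 + 124) = 546 / 670 = 0.8149
e × U: 0.8149 × 59 = 48.08
Base: 546 + 48.08 = 594.08
RR4 = 348 / 594.08 = 0.5858

58.6%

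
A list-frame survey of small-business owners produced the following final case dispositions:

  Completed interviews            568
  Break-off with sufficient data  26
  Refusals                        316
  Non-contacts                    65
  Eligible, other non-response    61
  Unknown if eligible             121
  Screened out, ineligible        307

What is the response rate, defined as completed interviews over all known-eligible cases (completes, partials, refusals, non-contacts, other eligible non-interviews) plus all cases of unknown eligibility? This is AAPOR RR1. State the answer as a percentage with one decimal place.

Numerator: 568
Denominator: 568 + 26 + 316 + 65 + 61 + 121 = 1157
RR1 = 568 / 1157 = 0.4909

49.1%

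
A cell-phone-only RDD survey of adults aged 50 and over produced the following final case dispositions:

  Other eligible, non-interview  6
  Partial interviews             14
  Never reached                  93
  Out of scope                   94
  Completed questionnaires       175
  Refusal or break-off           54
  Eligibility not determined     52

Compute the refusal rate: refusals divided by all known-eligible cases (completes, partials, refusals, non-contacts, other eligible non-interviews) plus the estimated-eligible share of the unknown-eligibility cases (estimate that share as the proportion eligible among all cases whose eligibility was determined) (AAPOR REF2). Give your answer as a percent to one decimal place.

14.1%

Num: 54
Known eligible: 175 + 14 + 54 + 93 + 6 = 342
e = 342 / (342 + 94) = 342 / 436 = 0.7844
Estimated eligible among unknowns: 0.7844 × 52 = 40.79
Base: 342 + 40.79 = 382.79
REF2 = 54 / 382.79 = 0.1411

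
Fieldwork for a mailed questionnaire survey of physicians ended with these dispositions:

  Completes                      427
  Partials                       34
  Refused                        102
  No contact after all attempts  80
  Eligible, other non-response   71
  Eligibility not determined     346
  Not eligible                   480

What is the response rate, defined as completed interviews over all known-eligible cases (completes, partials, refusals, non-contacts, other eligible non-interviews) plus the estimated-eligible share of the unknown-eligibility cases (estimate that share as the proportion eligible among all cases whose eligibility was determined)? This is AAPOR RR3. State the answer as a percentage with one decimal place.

Numerator = 427
Known eligible = 427 + 34 + 102 + 80 + 71 = 714
e = 714 / (714 + 480) = 714 / 1194 = 0.5980
Estimated eligible among unknowns = 0.5980 × 346 = 206.91
Denominator = 714 + 206.91 = 920.91
RR3 = 427 / 920.91 = 0.4637

46.4%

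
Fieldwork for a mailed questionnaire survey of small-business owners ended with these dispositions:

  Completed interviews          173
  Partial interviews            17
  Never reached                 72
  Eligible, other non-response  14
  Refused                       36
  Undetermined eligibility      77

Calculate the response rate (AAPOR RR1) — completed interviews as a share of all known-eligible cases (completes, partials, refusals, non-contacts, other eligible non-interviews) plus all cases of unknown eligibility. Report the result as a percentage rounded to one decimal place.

Top: 173
Base: 173 + 17 + 36 + 72 + 14 + 77 = 389
RR1 = 173 / 389 = 0.4447

44.5%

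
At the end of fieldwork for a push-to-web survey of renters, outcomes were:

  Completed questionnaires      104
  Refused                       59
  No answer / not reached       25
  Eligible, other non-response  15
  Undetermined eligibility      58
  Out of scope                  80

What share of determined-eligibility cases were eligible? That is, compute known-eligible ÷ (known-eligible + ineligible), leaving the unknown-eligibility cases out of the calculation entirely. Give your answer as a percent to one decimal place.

71.7%

Determined eligible: 104 + 59 + 25 + 15 = 203
e = 203 / (203 + 80) = 203 / 283 = 0.7173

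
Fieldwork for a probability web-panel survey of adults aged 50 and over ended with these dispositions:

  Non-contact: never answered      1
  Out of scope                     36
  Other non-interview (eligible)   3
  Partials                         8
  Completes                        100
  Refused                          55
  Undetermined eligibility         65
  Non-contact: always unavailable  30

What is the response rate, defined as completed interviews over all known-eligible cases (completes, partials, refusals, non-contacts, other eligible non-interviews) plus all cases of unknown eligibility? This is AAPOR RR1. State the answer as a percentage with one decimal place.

38.2%

No answer / not reached = 1 + 30 = 31
Num: 100
Denominator: 100 + 8 + 55 + 31 + 3 + 65 = 262
RR1 = 100 / 262 = 0.3817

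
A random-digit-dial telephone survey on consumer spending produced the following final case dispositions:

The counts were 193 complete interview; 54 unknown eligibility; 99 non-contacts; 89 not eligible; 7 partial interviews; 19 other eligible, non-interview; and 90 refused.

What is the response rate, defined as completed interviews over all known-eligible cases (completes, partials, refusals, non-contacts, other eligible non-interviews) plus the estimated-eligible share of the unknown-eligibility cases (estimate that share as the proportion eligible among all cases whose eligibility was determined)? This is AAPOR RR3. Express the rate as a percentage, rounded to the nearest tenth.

42.7%

Numerator = 193
Known eligible = 193 + 7 + 90 + 99 + 19 = 408
e = 408 / (408 + 89) = 408 / 497 = 0.8209
Estimated eligible among unknowns = 0.8209 × 54 = 44.33
Denom = 408 + 44.33 = 452.33
RR3 = 193 / 452.33 = 0.4267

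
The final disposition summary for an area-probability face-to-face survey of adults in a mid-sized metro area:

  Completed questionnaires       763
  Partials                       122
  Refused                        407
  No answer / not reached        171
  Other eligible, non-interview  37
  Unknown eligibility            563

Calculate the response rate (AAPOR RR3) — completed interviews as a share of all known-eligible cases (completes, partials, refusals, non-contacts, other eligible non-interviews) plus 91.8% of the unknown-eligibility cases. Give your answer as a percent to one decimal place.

37.8%

Num = 763
Known eligible = 763 + 122 + 407 + 171 + 37 = 1500
Estimated eligible among unknowns = 0.9180 × 563 = 516.83
Base = 1500 + 516.83 = 2016.83
RR3 = 763 / 2016.83 = 0.3783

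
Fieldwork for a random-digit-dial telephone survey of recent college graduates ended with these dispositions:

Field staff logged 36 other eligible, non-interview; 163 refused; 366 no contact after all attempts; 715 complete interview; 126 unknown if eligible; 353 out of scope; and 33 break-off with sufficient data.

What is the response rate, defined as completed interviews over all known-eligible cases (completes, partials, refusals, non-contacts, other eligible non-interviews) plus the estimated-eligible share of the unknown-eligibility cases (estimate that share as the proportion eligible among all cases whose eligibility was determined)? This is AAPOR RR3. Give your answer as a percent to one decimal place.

50.6%

Num → 715
Eligible (known) → 715 + 33 + 163 + 366 + 36 = 1313
e = 1313 / (1313 + 353) = 1313 / 1666 = 0.7881
Estimated eligible among unknowns → 0.7881 × 126 = 99.30
Base → 1313 + 99.30 = 1412.30
RR3 = 715 / 1412.30 = 0.5063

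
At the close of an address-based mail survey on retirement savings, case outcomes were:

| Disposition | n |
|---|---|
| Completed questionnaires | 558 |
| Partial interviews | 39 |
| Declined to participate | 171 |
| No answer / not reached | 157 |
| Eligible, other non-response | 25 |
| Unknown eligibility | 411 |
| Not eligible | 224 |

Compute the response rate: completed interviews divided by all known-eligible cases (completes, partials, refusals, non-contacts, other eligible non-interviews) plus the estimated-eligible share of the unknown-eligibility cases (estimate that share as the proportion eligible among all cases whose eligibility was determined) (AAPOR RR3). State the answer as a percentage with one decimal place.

43.5%

Num = 558
Eligible (known) = 558 + 39 + 171 + 157 + 25 = 950
e = 950 / (950 + 224) = 950 / 1174 = 0.8092
Eligible share of unknowns = 0.8092 × 411 = 332.58
Base = 950 + 332.58 = 1282.58
RR3 = 558 / 1282.58 = 0.4351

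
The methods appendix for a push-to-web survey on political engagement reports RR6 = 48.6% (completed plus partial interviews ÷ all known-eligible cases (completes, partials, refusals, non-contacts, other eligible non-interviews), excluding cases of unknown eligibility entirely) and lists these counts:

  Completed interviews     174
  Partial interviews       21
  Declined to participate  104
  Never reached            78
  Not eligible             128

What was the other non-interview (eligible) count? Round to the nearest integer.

Numerator → 174 + 21 = 195
RR6 = 195 / D = 0.486
D = 195 / 0.486 = 401.2
Rest of base = 377
other non-interview (eligible) = 401.2 − 377 ≈ 24

24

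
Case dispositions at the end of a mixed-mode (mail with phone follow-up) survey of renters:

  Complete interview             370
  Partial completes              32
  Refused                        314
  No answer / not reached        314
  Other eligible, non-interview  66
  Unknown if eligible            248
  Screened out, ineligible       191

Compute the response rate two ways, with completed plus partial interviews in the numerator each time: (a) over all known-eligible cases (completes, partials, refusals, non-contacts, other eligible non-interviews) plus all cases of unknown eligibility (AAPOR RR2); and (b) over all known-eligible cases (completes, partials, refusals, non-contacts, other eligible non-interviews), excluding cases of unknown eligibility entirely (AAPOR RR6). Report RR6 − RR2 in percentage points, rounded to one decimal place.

6.8

Top = 370 + 32 = 402
Denominator = 370 + 32 + 314 + 314 + 66 + 248 = 1344
RR2 = 402 / 1344 = 0.2991
Denominator = 370 + 32 + 314 + 314 + 66 = 1096
RR6 = 402 / 1096 = 0.3668
Difference = 36.68 − 29.91 = 6.77 percentage points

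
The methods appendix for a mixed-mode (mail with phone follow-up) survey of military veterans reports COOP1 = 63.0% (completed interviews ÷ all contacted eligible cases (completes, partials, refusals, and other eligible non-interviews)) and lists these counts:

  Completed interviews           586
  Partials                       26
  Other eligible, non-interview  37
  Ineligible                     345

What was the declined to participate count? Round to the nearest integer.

COOP1 = 586 / D = 0.630
D = 586 / 0.630 = 930.2
Rest of base = 649
declined to participate = 930.2 − 649 ≈ 281

281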